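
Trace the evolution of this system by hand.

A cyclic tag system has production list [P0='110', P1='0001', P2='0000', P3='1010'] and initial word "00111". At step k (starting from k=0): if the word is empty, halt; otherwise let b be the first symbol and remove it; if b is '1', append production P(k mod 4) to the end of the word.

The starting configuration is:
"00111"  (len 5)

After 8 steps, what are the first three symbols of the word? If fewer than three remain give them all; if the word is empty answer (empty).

010

t=0: "00111"  (len 5)
t=1: "0111"  (len 4)
t=2: "111"  (len 3)
t=3: "110000"  (len 6)
t=4: "100001010"  (len 9)
t=5: "00001010110"  (len 11)
t=6: "0001010110"  (len 10)
t=7: "001010110"  (len 9)
t=8: "01010110"  (len 8)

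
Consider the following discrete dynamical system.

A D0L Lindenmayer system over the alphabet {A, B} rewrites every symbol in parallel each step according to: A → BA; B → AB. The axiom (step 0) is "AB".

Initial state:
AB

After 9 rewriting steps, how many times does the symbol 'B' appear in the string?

512

[0] AB
[1] BAAB
[2] ABBABAAB
[3] BAABABBAABBABAAB
[4] ABBABAABBAABABBABAABABBAABBABAAB
[5] BAABABBAABBABAABABBABAABBAABABBAABBABAABBAABABBABAABABBAABBABAAB
[6] ABBABAABBAABABBABAABABBAABBABAABBAABABBAABBABAABABBABAABBA…BAABBABAABABBABAABBAABABBAABBABAABBAABABBABAABABBAABBABAAB  (len 128)
[7] BAABABBAABBABAABABBABAABBAABABBAABBABAABBAABABBABAABABBAAB…BAABBABAABABBABAABBAABABBAABBABAABBAABABBABAABABBAABBABAAB  (len 256)
[8] ABBABAABBAABABBABAABABBAABBABAABBAABABBAABBABAABABBABAABBA…BAABBABAABABBABAABBAABABBAABBABAABBAABABBABAABABBAABBABAAB  (len 512)
[9] BAABABBAABBABAABABBABAABBAABABBAABBABAABBAABABBABAABABBAAB…BAABBABAABABBABAABBAABABBAABBABAABBAABABBABAABABBAABBABAAB  (len 1024)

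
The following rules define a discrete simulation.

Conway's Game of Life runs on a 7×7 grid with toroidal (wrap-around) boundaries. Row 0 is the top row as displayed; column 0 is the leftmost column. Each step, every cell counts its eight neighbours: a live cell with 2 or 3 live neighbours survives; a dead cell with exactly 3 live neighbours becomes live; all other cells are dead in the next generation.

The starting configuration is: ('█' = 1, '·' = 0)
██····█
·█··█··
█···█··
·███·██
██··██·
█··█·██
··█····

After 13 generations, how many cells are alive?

9

t=0: ██····█
·█··█··
█···█··
·███·██
██··██·
█··█·██
··█····
t=1: ███····
·█···██
█···█·█
··██···
·······
█·██·█·
··█··█·
t=2: █·█··█·
··█··█·
█████·█
···█···
·█··█··
·████·█
█···█··
t=3: ···███·
·····█·
██··███
·····█·
██··██·
·██·█··
█···█··
t=4: ···█·██
█··█···
█···█··
·······
███████
··█·█·█
·██····
t=5: ██·██·█
█··█·█·
·······
··█····
███·█·█
····█·█
███·█·█
t=6: ·······
████·█·
·······
█·██···
███···█
····█··
··█·█··
t=7: ····█··
·██····
█···█·█
█·██··█
█·█···█
█·█··█·
···█···
t=8: ··██···
██·█·█·
·····██
··██···
··█··█·
█·██···
···██··
t=9: ·█·····
██·█·█·
██·█·██
··█████
····█··
·██····
·█··█··
t=10: ·█··█··
·····█·
·······
·██····
·█··█··
·███···
██·····
t=11: ██·····
·······
·······
·██····
█······
···█···
█··█···
t=12: ██·····
·······
·······
·█·····
·██····
·······
███····
t=13: █·█····
·······
·······
·██····
·██····
█······
█·█····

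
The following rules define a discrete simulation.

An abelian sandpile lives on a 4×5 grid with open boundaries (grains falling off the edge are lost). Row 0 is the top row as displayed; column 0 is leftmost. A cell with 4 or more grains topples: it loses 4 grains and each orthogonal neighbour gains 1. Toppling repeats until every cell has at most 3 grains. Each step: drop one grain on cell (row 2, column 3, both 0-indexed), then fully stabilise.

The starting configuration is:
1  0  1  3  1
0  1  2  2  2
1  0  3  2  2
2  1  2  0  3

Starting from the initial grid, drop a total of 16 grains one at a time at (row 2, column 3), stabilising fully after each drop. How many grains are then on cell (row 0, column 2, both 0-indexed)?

3

0) 1  0  1  3  1
0  1  2  2  2
1  0  3  2  2
2  1  2  0  3
1) 1  0  1  3  1
0  1  2  2  2
1  0  3  3  2
2  1  2  0  3
2) 1  0  1  3  1
0  1  3  3  2
1  1  0  1  3
2  1  3  1  3
3) 1  0  1  3  1
0  1  3  3  2
1  1  0  2  3
2  1  3  1  3
4) 1  0  1  3  1
0  1  3  3  2
1  1  0  3  3
2  1  3  1  3
5) 1  0  3  0  3
0  2  0  3  0
1  1  2  2  2
2  1  3  3  0
6) 1  0  3  0  3
0  2  0  3  0
1  1  2  3  2
2  1  3  3  0
7) 1  0  3  1  3
0  2  2  0  1
1  2  0  3  3
2  2  1  1  1
8) 1  0  3  1  3
0  2  2  1  2
1  2  1  1  0
2  2  1  2  2
9) 1  0  3  1  3
0  2  2  1  2
1  2  1  2  0
2  2  1  2  2
10) 1  0  3  1  3
0  2  2  1  2
1  2  1  3  0
2  2  1  2  2
11) 1  0  3  1  3
0  2  2  2  2
1  2  2  0  1
2  2  1  3  2
12) 1  0  3  1  3
0  2  2  2  2
1  2  2  1  1
2  2  1  3  2
13) 1  0  3  1  3
0  2  2  2  2
1  2  2  2  1
2  2  1  3  2
14) 1  0  3  1  3
0  2  2  2  2
1  2  2  3  1
2  2  1  3  2
15) 1  0  3  1  3
0  2  2  3  2
1  2  3  1  2
2  2  2  0  3
16) 1  0  3  1  3
0  2  2  3  2
1  2  3  2  2
2  2  2  0  3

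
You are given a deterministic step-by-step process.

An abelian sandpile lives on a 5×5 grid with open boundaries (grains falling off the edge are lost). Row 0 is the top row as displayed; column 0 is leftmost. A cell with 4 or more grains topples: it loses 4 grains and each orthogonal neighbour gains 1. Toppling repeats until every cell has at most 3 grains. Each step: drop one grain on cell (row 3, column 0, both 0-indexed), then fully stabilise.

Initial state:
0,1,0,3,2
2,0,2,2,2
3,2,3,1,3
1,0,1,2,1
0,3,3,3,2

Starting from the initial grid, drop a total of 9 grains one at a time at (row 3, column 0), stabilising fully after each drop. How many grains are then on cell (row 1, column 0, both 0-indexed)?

[0] 0,1,0,3,2
2,0,2,2,2
3,2,3,1,3
1,0,1,2,1
0,3,3,3,2
[1] 0,1,0,3,2
2,0,2,2,2
3,2,3,1,3
2,0,1,2,1
0,3,3,3,2
[2] 0,1,0,3,2
2,0,2,2,2
3,2,3,1,3
3,0,1,2,1
0,3,3,3,2
[3] 0,1,0,3,2
3,0,2,2,2
0,3,3,1,3
1,1,1,2,1
1,3,3,3,2
[4] 0,1,0,3,2
3,0,2,2,2
0,3,3,1,3
2,1,1,2,1
1,3,3,3,2
[5] 0,1,0,3,2
3,0,2,2,2
0,3,3,1,3
3,1,1,2,1
1,3,3,3,2
[6] 0,1,0,3,2
3,0,2,2,2
1,3,3,1,3
0,2,1,2,1
2,3,3,3,2
[7] 0,1,0,3,2
3,0,2,2,2
1,3,3,1,3
1,2,1,2,1
2,3,3,3,2
[8] 0,1,0,3,2
3,0,2,2,2
1,3,3,1,3
2,2,1,2,1
2,3,3,3,2
[9] 0,1,0,3,2
3,0,2,2,2
1,3,3,1,3
3,2,1,2,1
2,3,3,3,2

3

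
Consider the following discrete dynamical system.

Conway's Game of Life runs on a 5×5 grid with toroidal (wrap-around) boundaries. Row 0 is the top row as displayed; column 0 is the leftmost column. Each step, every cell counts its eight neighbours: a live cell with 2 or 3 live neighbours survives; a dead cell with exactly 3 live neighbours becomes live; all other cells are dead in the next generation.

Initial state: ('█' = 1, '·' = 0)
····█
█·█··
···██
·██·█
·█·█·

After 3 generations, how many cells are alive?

1

0) ····█
█·█··
···██
·██·█
·█·█·
1) █████
█····
····█
·█··█
·█·██
2) ·····
··█··
····█
··█·█
·····
3) ·····
·····
·····
···█·
·····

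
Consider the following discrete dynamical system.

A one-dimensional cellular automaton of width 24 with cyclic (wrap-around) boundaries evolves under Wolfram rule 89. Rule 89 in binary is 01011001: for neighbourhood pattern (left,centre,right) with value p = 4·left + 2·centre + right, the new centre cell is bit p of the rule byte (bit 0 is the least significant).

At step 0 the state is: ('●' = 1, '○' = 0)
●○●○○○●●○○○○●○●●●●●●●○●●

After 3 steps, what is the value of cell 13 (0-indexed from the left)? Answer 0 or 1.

1

t=0: ●○●○○○●●○○○○●○●●●●●●●○●●
t=1: ●○○●●○●●●●●○○○●○○○○○●○●○
t=2: ○●○●●○●○○○●●●○○●●●●○○○○○
t=3: ○○○●●○○●●○●○●●○●○○●●●●●●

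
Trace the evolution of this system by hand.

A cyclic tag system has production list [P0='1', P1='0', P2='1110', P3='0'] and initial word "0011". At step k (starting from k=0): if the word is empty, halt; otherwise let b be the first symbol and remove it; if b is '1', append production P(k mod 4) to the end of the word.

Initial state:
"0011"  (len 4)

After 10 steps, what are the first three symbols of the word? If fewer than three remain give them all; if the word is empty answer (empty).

[0] "0011"  (len 4)
[1] "011"  (len 3)
[2] "11"  (len 2)
[3] "11110"  (len 5)
[4] "11100"  (len 5)
[5] "11001"  (len 5)
[6] "10010"  (len 5)
[7] "00101110"  (len 8)
[8] "0101110"  (len 7)
[9] "101110"  (len 6)
[10] "011100"  (len 6)

011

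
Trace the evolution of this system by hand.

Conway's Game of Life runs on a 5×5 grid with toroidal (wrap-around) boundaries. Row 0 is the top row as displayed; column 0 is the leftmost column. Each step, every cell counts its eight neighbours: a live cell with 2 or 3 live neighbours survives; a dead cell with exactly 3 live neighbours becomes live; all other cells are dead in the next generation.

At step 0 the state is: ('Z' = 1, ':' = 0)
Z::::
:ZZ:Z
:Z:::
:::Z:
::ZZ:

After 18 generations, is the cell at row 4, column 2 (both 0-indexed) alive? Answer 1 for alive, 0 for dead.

1

k=0  Z::::
:ZZ:Z
:Z:::
:::Z:
::ZZ:
k=1  Z:::Z
:ZZ::
ZZ:Z:
:::Z:
::ZZZ
k=2  Z:::Z
::ZZ:
ZZ:ZZ
ZZ:::
Z:Z::
k=3  Z:Z:Z
::Z::
:::Z:
:::Z:
:::::
k=4  :Z:Z:
:ZZ:Z
::ZZ:
:::::
:::ZZ
k=5  :Z:::
ZZ::Z
:ZZZ:
::Z:Z
::ZZZ
k=6  :Z:::
:::ZZ
:::::
Z:::Z
ZZZ:Z
k=7  :Z:::
:::::
Z::Z:
:::ZZ
::ZZZ
k=8  ::ZZ:
:::::
:::Z:
Z::::
Z:Z:Z
k=9  :ZZZZ
::ZZ:
:::::
ZZ:Z:
Z:Z:Z
k=10  :::::
:Z::Z
:Z:ZZ
ZZZZ:
:::::
k=11  :::::
::ZZZ
:::::
ZZ:Z:
:ZZ::
k=12  :Z:::
:::Z:
ZZ:::
ZZ:::
ZZZ::
k=13  ZZ:::
ZZZ::
ZZZ:Z
::::Z
::Z::
k=14  Z::::
:::Z:
::Z:Z
::Z:Z
ZZ:::
k=15  ZZ::Z
:::ZZ
::Z:Z
::Z:Z
ZZ::Z
k=16  :ZZ::
:ZZ::
Z:Z:Z
::Z:Z
::Z::
k=17  :::Z:
:::::
Z:Z:Z
Z:Z:Z
::Z::
k=18  :::::
:::ZZ
Z:::Z
Z:Z:Z
:ZZ:Z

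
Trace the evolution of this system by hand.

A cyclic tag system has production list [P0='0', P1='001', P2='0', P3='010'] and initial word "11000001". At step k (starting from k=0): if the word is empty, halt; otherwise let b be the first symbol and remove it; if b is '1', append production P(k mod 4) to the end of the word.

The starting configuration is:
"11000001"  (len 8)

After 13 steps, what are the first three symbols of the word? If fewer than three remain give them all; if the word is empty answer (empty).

0) "11000001"  (len 8)
1) "10000010"  (len 8)
2) "0000010001"  (len 10)
3) "000010001"  (len 9)
4) "00010001"  (len 8)
5) "0010001"  (len 7)
6) "010001"  (len 6)
7) "10001"  (len 5)
8) "0001010"  (len 7)
9) "001010"  (len 6)
10) "01010"  (len 5)
11) "1010"  (len 4)
12) "010010"  (len 6)
13) "10010"  (len 5)

100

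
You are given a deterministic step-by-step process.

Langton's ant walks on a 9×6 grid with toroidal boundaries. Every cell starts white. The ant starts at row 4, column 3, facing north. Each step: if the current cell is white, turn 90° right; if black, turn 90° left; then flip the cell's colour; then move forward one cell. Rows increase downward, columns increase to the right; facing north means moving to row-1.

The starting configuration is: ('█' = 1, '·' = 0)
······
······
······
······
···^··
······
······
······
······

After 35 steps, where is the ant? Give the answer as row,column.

7,3

t=0: ······
······
······
······
···^··
······
······
······
······
t=1: ······
······
······
······
···█>·
······
······
······
······
t=2: ······
······
······
······
···██·
····v·
······
······
······
t=3: ······
······
······
······
···██·
···<█·
······
······
······
t=4: ······
······
······
······
···^█·
···██·
······
······
······
t=5: ······
······
······
······
··<·█·
···██·
······
······
······
t=6: ······
······
······
··^···
··█·█·
···██·
······
······
······
t=7: ······
······
······
··█>··
··█·█·
···██·
······
······
······
t=8: ······
······
······
··██··
··█v█·
···██·
······
······
······
t=9: ······
······
······
··██··
··<██·
···██·
······
······
······
t=10: ······
······
······
··██··
···██·
··v██·
······
······
······
t=11: ······
······
······
··██··
···██·
·<███·
······
······
······
t=12: ······
······
······
··██··
·^·██·
·████·
······
······
······
t=13: ······
······
······
··██··
·█>██·
·████·
······
······
······
t=14: ······
······
······
··██··
·████·
·█v██·
······
······
······
t=15: ······
······
······
··██··
·████·
·█·>█·
······
······
······
t=16: ······
······
······
··██··
·██^█·
·█··█·
······
······
······
t=17: ······
······
······
··██··
·█<·█·
·█··█·
······
······
······
t=18: ······
······
······
··██··
·█··█·
·█v·█·
······
······
······
t=19: ······
······
······
··██··
·█··█·
·<█·█·
······
······
······
t=20: ······
······
······
··██··
·█··█·
··█·█·
·v····
······
······
t=21: ······
······
······
··██··
·█··█·
··█·█·
<█····
······
······
t=22: ······
······
······
··██··
·█··█·
^·█·█·
██····
······
······
t=23: ······
······
······
··██··
·█··█·
█>█·█·
██····
······
······
t=24: ······
······
······
··██··
·█··█·
███·█·
█v····
······
······
t=25: ······
······
······
··██··
·█··█·
███·█·
█·>···
······
······
t=26: ······
······
······
··██··
·█··█·
███·█·
█·█···
··v···
······
t=27: ······
······
······
··██··
·█··█·
███·█·
█·█···
·<█···
······
t=28: ······
······
······
··██··
·█··█·
███·█·
█^█···
·██···
······
t=29: ······
······
······
··██··
·█··█·
███·█·
██>···
·██···
······
t=30: ······
······
······
··██··
·█··█·
██^·█·
██····
·██···
······
t=31: ······
······
······
··██··
·█··█·
█<··█·
██····
·██···
······
t=32: ······
······
······
··██··
·█··█·
█···█·
█v····
·██···
······
t=33: ······
······
······
··██··
·█··█·
█···█·
█·>···
·██···
······
t=34: ······
······
······
··██··
·█··█·
█···█·
█·█···
·█v···
······
t=35: ······
······
······
··██··
·█··█·
█···█·
█·█···
·█·>··
······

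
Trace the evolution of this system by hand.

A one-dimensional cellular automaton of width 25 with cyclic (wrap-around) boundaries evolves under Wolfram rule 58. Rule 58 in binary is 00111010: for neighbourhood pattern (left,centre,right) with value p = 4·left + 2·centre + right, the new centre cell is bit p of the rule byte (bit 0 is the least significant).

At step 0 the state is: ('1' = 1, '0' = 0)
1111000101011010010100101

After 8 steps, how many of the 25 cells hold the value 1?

k=0  1111000101011010010100101
k=1  0000101010110101101011011
k=2  1001010101101011010110110
k=3  0110101011010110101101101
k=4  1101010110101101011011010
k=5  1010101101011010110110101
k=6  0101011010110101101101011
k=7  1010110101101011011010110
k=8  0101101011010110110101101

15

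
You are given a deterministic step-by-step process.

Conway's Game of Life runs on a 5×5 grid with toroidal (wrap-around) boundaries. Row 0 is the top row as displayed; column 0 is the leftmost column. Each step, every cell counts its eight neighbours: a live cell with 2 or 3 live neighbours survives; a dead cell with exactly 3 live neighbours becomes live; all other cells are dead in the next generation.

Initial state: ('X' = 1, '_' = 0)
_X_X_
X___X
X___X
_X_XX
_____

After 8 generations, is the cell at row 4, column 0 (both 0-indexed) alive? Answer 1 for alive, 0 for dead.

0) _X_X_
X___X
X___X
_X_XX
_____
1) X___X
_X_X_
_X___
___XX
X__XX
2) _XX__
_XX_X
X__XX
__XX_
_____
3) XXXX_
____X
X____
__XX_
_X_X_
4) XX_X_
__XXX
___XX
_XXXX
X____
5) XX_X_
_X___
_X___
_XX__
_____
6) XXX__
_X___
XX___
_XX__
X____
7) X_X__
_____
X____
__X__
X____
8) _X___
_X___
_____
_X___
_____

0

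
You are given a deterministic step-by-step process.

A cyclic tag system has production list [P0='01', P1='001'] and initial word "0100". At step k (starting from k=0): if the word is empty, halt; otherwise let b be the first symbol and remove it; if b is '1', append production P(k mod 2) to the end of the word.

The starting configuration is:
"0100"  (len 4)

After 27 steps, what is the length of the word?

0) "0100"  (len 4)
1) "100"  (len 3)
2) "00001"  (len 5)
3) "0001"  (len 4)
4) "001"  (len 3)
5) "01"  (len 2)
6) "1"  (len 1)
7) "01"  (len 2)
8) "1"  (len 1)
9) "01"  (len 2)
10) "1"  (len 1)
11) "01"  (len 2)
12) "1"  (len 1)
13) "01"  (len 2)
14) "1"  (len 1)
15) "01"  (len 2)
16) "1"  (len 1)
17) "01"  (len 2)
18) "1"  (len 1)
19) "01"  (len 2)
20) "1"  (len 1)
21) "01"  (len 2)
22) "1"  (len 1)
23) "01"  (len 2)
24) "1"  (len 1)
25) "01"  (len 2)
26) "1"  (len 1)
27) "01"  (len 2)

2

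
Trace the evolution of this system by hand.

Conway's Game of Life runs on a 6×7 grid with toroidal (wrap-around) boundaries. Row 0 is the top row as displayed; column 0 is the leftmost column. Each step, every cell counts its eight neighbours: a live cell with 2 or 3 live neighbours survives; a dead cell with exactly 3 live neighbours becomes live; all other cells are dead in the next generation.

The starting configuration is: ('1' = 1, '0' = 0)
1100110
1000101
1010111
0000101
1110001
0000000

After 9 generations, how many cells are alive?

18

t=0: 1100110
1000101
1010111
0000101
1110001
0000000
t=1: 1100110
0000000
0100100
0010100
1100011
0010010
t=2: 0100111
1100110
0001000
0011101
1111111
0010000
t=3: 0111101
1111000
1100001
0000001
1000001
0000000
t=4: 0000100
0000110
0000001
0100010
1000001
0111011
t=5: 0010001
0000110
0000101
0000010
0000100
0111111
t=6: 1110001
0001101
0000101
0000110
0010001
1110101
t=7: 0000100
0111101
0000001
0001101
0010101
0000000
t=8: 0010110
1011100
0000001
1001101
0000100
0001010
t=9: 0110011
0110101
0110001
1001101
0000001
0001010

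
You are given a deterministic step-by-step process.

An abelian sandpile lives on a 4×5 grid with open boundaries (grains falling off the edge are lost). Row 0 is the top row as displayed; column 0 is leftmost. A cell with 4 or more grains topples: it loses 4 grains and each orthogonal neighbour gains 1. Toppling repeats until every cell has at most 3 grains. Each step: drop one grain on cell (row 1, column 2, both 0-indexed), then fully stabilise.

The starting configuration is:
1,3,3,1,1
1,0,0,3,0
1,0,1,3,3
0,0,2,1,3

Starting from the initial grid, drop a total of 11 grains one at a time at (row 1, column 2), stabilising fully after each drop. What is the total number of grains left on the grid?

33

gen 0: 1,3,3,1,1
1,0,0,3,0
1,0,1,3,3
0,0,2,1,3
gen 1: 1,3,3,1,1
1,0,1,3,0
1,0,1,3,3
0,0,2,1,3
gen 2: 1,3,3,1,1
1,0,2,3,0
1,0,1,3,3
0,0,2,1,3
gen 3: 1,3,3,1,1
1,0,3,3,0
1,0,1,3,3
0,0,2,1,3
gen 4: 2,0,1,3,1
1,2,2,1,2
1,0,3,1,1
0,0,2,3,0
gen 5: 2,0,1,3,1
1,2,3,1,2
1,0,3,1,1
0,0,2,3,0
gen 6: 2,0,2,3,1
1,3,1,2,2
1,1,0,2,1
0,0,3,3,0
gen 7: 2,0,2,3,1
1,3,2,2,2
1,1,0,2,1
0,0,3,3,0
gen 8: 2,0,2,3,1
1,3,3,2,2
1,1,0,2,1
0,0,3,3,0
gen 9: 2,1,3,3,1
2,0,1,3,2
1,2,1,2,1
0,0,3,3,0
gen 10: 2,1,3,3,1
2,0,2,3,2
1,2,1,2,1
0,0,3,3,0
gen 11: 2,1,3,3,1
2,0,3,3,2
1,2,1,2,1
0,0,3,3,0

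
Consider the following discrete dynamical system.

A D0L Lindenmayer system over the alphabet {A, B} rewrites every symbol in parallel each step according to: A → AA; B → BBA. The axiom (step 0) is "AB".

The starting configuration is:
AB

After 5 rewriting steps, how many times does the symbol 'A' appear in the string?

112

t=0: AB
t=1: AABBA
t=2: AAAABBABBAAA
t=3: AAAAAAAABBABBAAABBABBAAAAAAA
t=4: AAAAAAAAAAAAAAAABBABBAAABBABBAAAAAAABBABBAAABBABBAAAAAAAAAAAAAAA
t=5: AAAAAAAAAAAAAAAAAAAAAAAAAAAAAAAABBABBAAABBABBAAAAAAABBABBA…AABBABBAAAAAAABBABBAAABBABBAAAAAAAAAAAAAAAAAAAAAAAAAAAAAAA  (len 144)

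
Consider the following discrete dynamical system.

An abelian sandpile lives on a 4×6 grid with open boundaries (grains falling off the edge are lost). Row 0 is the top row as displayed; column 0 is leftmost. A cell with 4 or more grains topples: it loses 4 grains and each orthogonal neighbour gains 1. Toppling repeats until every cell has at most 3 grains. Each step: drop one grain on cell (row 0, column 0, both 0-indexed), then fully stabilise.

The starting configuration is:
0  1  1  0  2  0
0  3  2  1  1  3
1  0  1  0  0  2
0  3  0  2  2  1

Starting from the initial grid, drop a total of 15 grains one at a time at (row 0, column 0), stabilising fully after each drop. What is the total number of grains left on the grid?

[0] 0  1  1  0  2  0
0  3  2  1  1  3
1  0  1  0  0  2
0  3  0  2  2  1
[1] 1  1  1  0  2  0
0  3  2  1  1  3
1  0  1  0  0  2
0  3  0  2  2  1
[2] 2  1  1  0  2  0
0  3  2  1  1  3
1  0  1  0  0  2
0  3  0  2  2  1
[3] 3  1  1  0  2  0
0  3  2  1  1  3
1  0  1  0  0  2
0  3  0  2  2  1
[4] 0  2  1  0  2  0
1  3  2  1  1  3
1  0  1  0  0  2
0  3  0  2  2  1
[5] 1  2  1  0  2  0
1  3  2  1  1  3
1  0  1  0  0  2
0  3  0  2  2  1
[6] 2  2  1  0  2  0
1  3  2  1  1  3
1  0  1  0  0  2
0  3  0  2  2  1
[7] 3  2  1  0  2  0
1  3  2  1  1  3
1  0  1  0  0  2
0  3  0  2  2  1
[8] 0  3  1  0  2  0
2  3  2  1  1  3
1  0  1  0  0  2
0  3  0  2  2  1
[9] 1  3  1  0  2  0
2  3  2  1  1  3
1  0  1  0  0  2
0  3  0  2  2  1
[10] 2  3  1  0  2  0
2  3  2  1  1  3
1  0  1  0  0  2
0  3  0  2  2  1
[11] 3  3  1  0  2  0
2  3  2  1  1  3
1  0  1  0  0  2
0  3  0  2  2  1
[12] 2  1  2  0  2  0
0  1  3  1  1  3
2  1  1  0  0  2
0  3  0  2  2  1
[13] 3  1  2  0  2  0
0  1  3  1  1  3
2  1  1  0  0  2
0  3  0  2  2  1
[14] 0  2  2  0  2  0
1  1  3  1  1  3
2  1  1  0  0  2
0  3  0  2  2  1
[15] 1  2  2  0  2  0
1  1  3  1  1  3
2  1  1  0  0  2
0  3  0  2  2  1

31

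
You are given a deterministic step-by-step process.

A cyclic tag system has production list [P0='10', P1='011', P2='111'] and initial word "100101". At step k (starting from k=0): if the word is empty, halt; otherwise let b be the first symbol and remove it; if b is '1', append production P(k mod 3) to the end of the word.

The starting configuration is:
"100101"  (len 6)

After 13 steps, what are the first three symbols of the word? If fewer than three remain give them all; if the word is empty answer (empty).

101

k=0  "100101"  (len 6)
k=1  "0010110"  (len 7)
k=2  "010110"  (len 6)
k=3  "10110"  (len 5)
k=4  "011010"  (len 6)
k=5  "11010"  (len 5)
k=6  "1010111"  (len 7)
k=7  "01011110"  (len 8)
k=8  "1011110"  (len 7)
k=9  "011110111"  (len 9)
k=10  "11110111"  (len 8)
k=11  "1110111011"  (len 10)
k=12  "110111011111"  (len 12)
k=13  "1011101111110"  (len 13)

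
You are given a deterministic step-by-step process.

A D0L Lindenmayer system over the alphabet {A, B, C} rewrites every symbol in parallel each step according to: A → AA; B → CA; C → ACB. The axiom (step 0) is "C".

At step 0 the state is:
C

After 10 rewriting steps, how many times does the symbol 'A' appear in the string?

0) C
1) ACB
2) AAACBCA
3) AAAAAAACBCAACBAA
4) AAAAAAAAAAAAAAACBCAACBAAAAACBCAAAAA
5) AAAAAAAAAAAAAAAAAAAAAAAAAAAAAAACBCAACBAAAAACBCAAAAAAAAAAAACBCAACBAAAAAAAAAA
6) AAAAAAAAAAAAAAAAAAAAAAAAAAAAAAAAAAAAAAAAAAAAAAAAAAAAAAAAAA…AAAAAAAAAAAAAAAAAAAAAACBCAACBAAAAACBCAAAAAAAAAAAAAAAAAAAAA  (len 158)
7) AAAAAAAAAAAAAAAAAAAAAAAAAAAAAAAAAAAAAAAAAAAAAAAAAAAAAAAAAA…AAAAAAAAACBCAACBAAAAAAAAAAAAAAAAAAAAAAAAAAAAAAAAAAAAAAAAAA  (len 329)
8) AAAAAAAAAAAAAAAAAAAAAAAAAAAAAAAAAAAAAAAAAAAAAAAAAAAAAAAAAA…AAAAAAAAAAAAAAAAAAAAAAAAAAAAAAAAAAAAAAAAAAAAAAAAAAAAAAAAAA  (len 679)
9) AAAAAAAAAAAAAAAAAAAAAAAAAAAAAAAAAAAAAAAAAAAAAAAAAAAAAAAAAA…AAAAAAAAAAAAAAAAAAAAAAAAAAAAAAAAAAAAAAAAAAAAAAAAAAAAAAAAAA  (len 1392)
10) AAAAAAAAAAAAAAAAAAAAAAAAAAAAAAAAAAAAAAAAAAAAAAAAAAAAAAAAAA…AAAAAAAAAAAAAAAAAAAAAAAAAAAAAAAAAAAAAAAAAAAAAAAAAAAAAAAAAA  (len 2839)

2695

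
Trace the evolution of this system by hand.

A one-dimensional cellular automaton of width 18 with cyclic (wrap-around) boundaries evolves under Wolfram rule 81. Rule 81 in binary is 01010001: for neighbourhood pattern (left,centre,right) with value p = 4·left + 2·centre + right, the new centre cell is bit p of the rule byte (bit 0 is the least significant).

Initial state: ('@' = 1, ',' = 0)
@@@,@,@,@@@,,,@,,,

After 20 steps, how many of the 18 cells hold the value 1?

k=0  @@@,@,@,@@@,,,@,,,
k=1  ,,@,,,,,,,@@@,,@@,
k=2  @,,@@@@@@,,,@@,,@@
k=3  @@,,,,,,@@@,,@@,,,
k=4  ,@@@@@@,,,@@,,@@@,
k=5  ,,,,,,@@@,,@@,,,@@
k=6  @@@@@,,,@@,,@@@,,@
k=7  ,,,,@@@,,@@,,,@@,,
k=8  @@@,,,@@,,@@@,,@@@
k=9  ,,@@@,,@@,,,@@,,,,
k=10  @,,,@@,,@@@,,@@@@@
k=11  @@@,,@@,,,@@,,,,,,
k=12  ,,@@,,@@@,,@@@@@@,
k=13  @,,@@,,,@@,,,,,,@@
k=14  @@,,@@@,,@@@@@@,,,
k=15  ,@@,,,@@,,,,,,@@@,
k=16  ,,@@@,,@@@@@@,,,@@
k=17  @,,,@@,,,,,,@@@,,@
k=18  @@@,,@@@@@@,,,@@,,
k=19  ,,@@,,,,,,@@@,,@@,
k=20  @,,@@@@@@,,,@@,,@@

11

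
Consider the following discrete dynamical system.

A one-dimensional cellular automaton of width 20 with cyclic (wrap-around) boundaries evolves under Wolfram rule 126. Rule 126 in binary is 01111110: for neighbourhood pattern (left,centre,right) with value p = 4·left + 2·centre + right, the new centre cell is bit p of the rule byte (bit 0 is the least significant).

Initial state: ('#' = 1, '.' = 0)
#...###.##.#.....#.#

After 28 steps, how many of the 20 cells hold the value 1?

t=0: #...###.##.#.....#.#
t=1: ##.##.#######...####
t=2: .######.....##.##...
t=3: ##....##...#######..
t=4: ###..####.##.....###
t=5: ..####..#####...##..
t=6: .##..####...##.####.
t=7: ######..##.#####..##
t=8: .....#######...####.
t=9: ....##.....##.##..##
t=10: #..####...##########
t=11: ####..##.##.........
t=12: #..#########.......#
t=13: ####.......##.....##
t=14: ...##.....####...##.
t=15: ..####...##..##.####
t=16: ###..##.#########..#
t=17: ..#######.......####
t=18: ###.....##.....##..#
t=19: ..##...####...######
t=20: #####.##..##.##....#
t=21: ....############..##
t=22: #..##..........#####
t=23: ######........##....
t=24: #....##......####..#
t=25: ##..####....##..####
t=26: .####..##..######...
t=27: ##..########....##..
t=28: #####......##..#####

12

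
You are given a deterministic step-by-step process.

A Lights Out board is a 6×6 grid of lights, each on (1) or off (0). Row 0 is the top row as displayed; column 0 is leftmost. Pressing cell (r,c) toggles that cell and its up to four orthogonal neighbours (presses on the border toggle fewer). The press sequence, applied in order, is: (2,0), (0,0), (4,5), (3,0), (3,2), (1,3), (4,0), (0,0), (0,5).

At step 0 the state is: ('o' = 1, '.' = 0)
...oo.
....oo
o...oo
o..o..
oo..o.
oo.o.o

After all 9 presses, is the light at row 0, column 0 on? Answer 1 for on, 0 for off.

0

gen 0: ...oo.
....oo
o...oo
o..o..
oo..o.
oo.o.o
gen 1: ...oo.
o...oo
.o..oo
...o..
oo..o.
oo.o.o
gen 2: oo.oo.
....oo
.o..oo
...o..
oo..o.
oo.o.o
gen 3: oo.oo.
....oo
.o..oo
...o.o
oo...o
oo.o..
gen 4: oo.oo.
....oo
oo..oo
oo.o.o
.o...o
oo.o..
gen 5: oo.oo.
....oo
ooo.oo
o.o..o
.oo..o
oo.o..
gen 6: oo..o.
..oo.o
oooooo
o.o..o
.oo..o
oo.o..
gen 7: oo..o.
..oo.o
oooooo
..o..o
o.o..o
.o.o..
gen 8: ....o.
o.oo.o
oooooo
..o..o
o.o..o
.o.o..
gen 9: .....o
o.oo..
oooooo
..o..o
o.o..o
.o.o..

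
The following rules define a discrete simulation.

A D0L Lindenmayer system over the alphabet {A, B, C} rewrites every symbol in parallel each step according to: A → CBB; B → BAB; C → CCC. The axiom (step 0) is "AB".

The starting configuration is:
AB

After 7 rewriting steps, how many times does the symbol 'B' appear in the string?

[0] AB
[1] CBBBAB
[2] CCCBABBABBABCBBBAB
[3] CCCCCCCCCBABCBBBABBABCBBBABBABCBBBABCCCBABBABBABCBBBAB
[4] CCCCCCCCCCCCCCCCCCCCCCCCCCCBABCBBBABCCCBABBABBABCBBBABBABC…BBABCCCCCCCCCBABCBBBABBABCBBBABBABCBBBABCCCBABBABBABCBBBAB  (len 162)
[5] CCCCCCCCCCCCCCCCCCCCCCCCCCCCCCCCCCCCCCCCCCCCCCCCCCCCCCCCCC…BBABCCCCCCCCCBABCBBBABBABCBBBABBABCBBBABCCCBABBABBABCBBBAB  (len 486)
[6] CCCCCCCCCCCCCCCCCCCCCCCCCCCCCCCCCCCCCCCCCCCCCCCCCCCCCCCCCC…BBABCCCCCCCCCBABCBBBABBABCBBBABBABCBBBABCCCBABBABBABCBBBAB  (len 1458)
[7] CCCCCCCCCCCCCCCCCCCCCCCCCCCCCCCCCCCCCCCCCCCCCCCCCCCCCCCCCC…BBABCCCCCCCCCBABCBBBABBABCBBBABBABCBBBABCCCBABBABBABCBBBAB  (len 4374)

1552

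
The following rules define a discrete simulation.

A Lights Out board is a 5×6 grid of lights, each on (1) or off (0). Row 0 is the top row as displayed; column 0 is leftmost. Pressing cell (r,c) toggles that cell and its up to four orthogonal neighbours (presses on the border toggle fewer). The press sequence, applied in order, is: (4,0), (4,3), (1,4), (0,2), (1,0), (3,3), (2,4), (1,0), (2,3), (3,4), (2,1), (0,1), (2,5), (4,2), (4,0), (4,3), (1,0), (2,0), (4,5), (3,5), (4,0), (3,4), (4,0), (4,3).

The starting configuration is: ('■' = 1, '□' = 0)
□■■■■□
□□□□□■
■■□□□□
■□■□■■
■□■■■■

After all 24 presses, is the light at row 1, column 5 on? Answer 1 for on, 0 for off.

gen 0: □■■■■□
□□□□□■
■■□□□□
■□■□■■
■□■■■■
gen 1: □■■■■□
□□□□□■
■■□□□□
□□■□■■
□■■■■■
gen 2: □■■■■□
□□□□□■
■■□□□□
□□■■■■
□■□□□■
gen 3: □■■■□□
□□□■■□
■■□□■□
□□■■■■
□■□□□■
gen 4: □□□□□□
□□■■■□
■■□□■□
□□■■■■
□■□□□■
gen 5: ■□□□□□
■■■■■□
□■□□■□
□□■■■■
□■□□□■
gen 6: ■□□□□□
■■■■■□
□■□■■□
□□□□□■
□■□■□■
gen 7: ■□□□□□
■■■■□□
□■□□□■
□□□□■■
□■□■□■
gen 8: □□□□□□
□□■■□□
■■□□□■
□□□□■■
□■□■□■
gen 9: □□□□□□
□□■□□□
■■■■■■
□□□■■■
□■□■□■
gen 10: □□□□□□
□□■□□□
■■■■□■
□□□□□□
□■□■■■
gen 11: □□□□□□
□■■□□□
□□□■□■
□■□□□□
□■□■■■
gen 12: ■■■□□□
□□■□□□
□□□■□■
□■□□□□
□■□■■■
gen 13: ■■■□□□
□□■□□■
□□□■■□
□■□□□■
□■□■■■
gen 14: ■■■□□□
□□■□□■
□□□■■□
□■■□□■
□□■□■■
gen 15: ■■■□□□
□□■□□■
□□□■■□
■■■□□■
■■■□■■
gen 16: ■■■□□□
□□■□□■
□□□■■□
■■■■□■
■■□■□■
gen 17: □■■□□□
■■■□□■
■□□■■□
■■■■□■
■■□■□■
gen 18: □■■□□□
□■■□□■
□■□■■□
□■■■□■
■■□■□■
gen 19: □■■□□□
□■■□□■
□■□■■□
□■■■□□
■■□■■□
gen 20: □■■□□□
□■■□□■
□■□■■■
□■■■■■
■■□■■■
gen 21: □■■□□□
□■■□□■
□■□■■■
■■■■■■
□□□■■■
gen 22: □■■□□□
□■■□□■
□■□■□■
■■■□□□
□□□■□■
gen 23: □■■□□□
□■■□□■
□■□■□■
□■■□□□
■■□■□■
gen 24: □■■□□□
□■■□□■
□■□■□■
□■■■□□
■■■□■■

1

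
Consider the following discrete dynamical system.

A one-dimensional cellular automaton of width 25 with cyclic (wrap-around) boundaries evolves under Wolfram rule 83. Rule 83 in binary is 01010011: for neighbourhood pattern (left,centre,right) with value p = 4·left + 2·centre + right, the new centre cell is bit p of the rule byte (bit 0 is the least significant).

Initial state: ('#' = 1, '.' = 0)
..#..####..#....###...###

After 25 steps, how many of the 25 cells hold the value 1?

t=0: ..#..####..#....###...###
t=1: ##.##...###.####..####..#
t=2: .#..####..#....###...###.
t=3: #.##...###.####..####..##
t=4: #..####..#....###...###..
t=5: .##...###.####..####..###
t=6: ..####..#....###...###..#
t=7: ##...###.####..####..###.
t=8: .####..#....###...###..#.
t=9: #...###.####..####..###.#
t=10: ####..#....###...###..#..
t=11: ...###.####..####..###.##
t=12: ###..#....###...###..#..#
t=13: ..###.####..####..###.##.
t=14: ##..#....###...###..#..##
t=15: .###.####..####..###.##..
t=16: #..#....###...###..#..###
t=17: ###.####..####..###.##...
t=18: ..#....###...###..#..####
t=19: ##.####..####..###.##...#
t=20: .#....###...###..#..####.
t=21: #.####..####..###.##...##
t=22: #....###...###..#..####..
t=23: .####..####..###.##...###
t=24: ....###...###..#..####..#
t=25: ####..####..###.##...###.

16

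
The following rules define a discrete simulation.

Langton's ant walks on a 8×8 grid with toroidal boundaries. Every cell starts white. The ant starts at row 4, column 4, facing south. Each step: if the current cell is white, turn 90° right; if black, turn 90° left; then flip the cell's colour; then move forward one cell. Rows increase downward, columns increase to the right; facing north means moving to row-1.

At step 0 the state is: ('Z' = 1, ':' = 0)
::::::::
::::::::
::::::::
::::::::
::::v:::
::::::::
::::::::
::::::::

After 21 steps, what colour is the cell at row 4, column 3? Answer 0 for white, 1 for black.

1

0) ::::::::
::::::::
::::::::
::::::::
::::v:::
::::::::
::::::::
::::::::
1) ::::::::
::::::::
::::::::
::::::::
:::<Z:::
::::::::
::::::::
::::::::
2) ::::::::
::::::::
::::::::
:::^::::
:::ZZ:::
::::::::
::::::::
::::::::
3) ::::::::
::::::::
::::::::
:::Z>:::
:::ZZ:::
::::::::
::::::::
::::::::
4) ::::::::
::::::::
::::::::
:::ZZ:::
:::Zv:::
::::::::
::::::::
::::::::
5) ::::::::
::::::::
::::::::
:::ZZ:::
:::Z:>::
::::::::
::::::::
::::::::
6) ::::::::
::::::::
::::::::
:::ZZ:::
:::Z:Z::
:::::v::
::::::::
::::::::
7) ::::::::
::::::::
::::::::
:::ZZ:::
:::Z:Z::
::::<Z::
::::::::
::::::::
8) ::::::::
::::::::
::::::::
:::ZZ:::
:::Z^Z::
::::ZZ::
::::::::
::::::::
9) ::::::::
::::::::
::::::::
:::ZZ:::
:::ZZ>::
::::ZZ::
::::::::
::::::::
10) ::::::::
::::::::
::::::::
:::ZZ^::
:::ZZ:::
::::ZZ::
::::::::
::::::::
11) ::::::::
::::::::
::::::::
:::ZZZ>:
:::ZZ:::
::::ZZ::
::::::::
::::::::
12) ::::::::
::::::::
::::::::
:::ZZZZ:
:::ZZ:v:
::::ZZ::
::::::::
::::::::
13) ::::::::
::::::::
::::::::
:::ZZZZ:
:::ZZ<Z:
::::ZZ::
::::::::
::::::::
14) ::::::::
::::::::
::::::::
:::ZZ^Z:
:::ZZZZ:
::::ZZ::
::::::::
::::::::
15) ::::::::
::::::::
::::::::
:::Z<:Z:
:::ZZZZ:
::::ZZ::
::::::::
::::::::
16) ::::::::
::::::::
::::::::
:::Z::Z:
:::ZvZZ:
::::ZZ::
::::::::
::::::::
17) ::::::::
::::::::
::::::::
:::Z::Z:
:::Z:>Z:
::::ZZ::
::::::::
::::::::
18) ::::::::
::::::::
::::::::
:::Z:^Z:
:::Z::Z:
::::ZZ::
::::::::
::::::::
19) ::::::::
::::::::
::::::::
:::Z:Z>:
:::Z::Z:
::::ZZ::
::::::::
::::::::
20) ::::::::
::::::::
::::::^:
:::Z:Z::
:::Z::Z:
::::ZZ::
::::::::
::::::::
21) ::::::::
::::::::
::::::Z>
:::Z:Z::
:::Z::Z:
::::ZZ::
::::::::
::::::::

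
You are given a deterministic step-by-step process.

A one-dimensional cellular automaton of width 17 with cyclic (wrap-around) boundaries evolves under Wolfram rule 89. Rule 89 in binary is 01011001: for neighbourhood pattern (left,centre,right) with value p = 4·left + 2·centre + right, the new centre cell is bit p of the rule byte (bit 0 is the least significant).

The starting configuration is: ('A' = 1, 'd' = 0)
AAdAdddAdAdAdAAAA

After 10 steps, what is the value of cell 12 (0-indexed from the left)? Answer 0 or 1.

1

0) AAdAdddAdAdAdAAAA
1) dAddAAdddddddAddd
2) ddAdAAAAAAAAddAAA
3) AdddAddddddAAdAdA
4) AAAddAAAAAdAAdddA
5) ddAAdAdddAdAAAAdA
6) AdAAddAAdddAddAdd
7) ddAAAdAAAAddAddAd
8) AdAdAdAddAAddAddA
9) AddddddAdAAAddAdA
10) AAAAAAdddAdAAdddA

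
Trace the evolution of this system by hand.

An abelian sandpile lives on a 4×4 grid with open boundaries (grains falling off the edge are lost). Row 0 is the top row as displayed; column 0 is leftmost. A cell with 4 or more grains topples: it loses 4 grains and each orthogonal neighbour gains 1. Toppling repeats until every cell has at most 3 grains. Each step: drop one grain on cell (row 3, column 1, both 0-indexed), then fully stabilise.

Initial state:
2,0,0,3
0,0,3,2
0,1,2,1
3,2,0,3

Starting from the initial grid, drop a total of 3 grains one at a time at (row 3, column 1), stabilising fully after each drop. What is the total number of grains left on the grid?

22

step 0: 2,0,0,3
0,0,3,2
0,1,2,1
3,2,0,3
step 1: 2,0,0,3
0,0,3,2
0,1,2,1
3,3,0,3
step 2: 2,0,0,3
0,0,3,2
1,2,2,1
0,1,1,3
step 3: 2,0,0,3
0,0,3,2
1,2,2,1
0,2,1,3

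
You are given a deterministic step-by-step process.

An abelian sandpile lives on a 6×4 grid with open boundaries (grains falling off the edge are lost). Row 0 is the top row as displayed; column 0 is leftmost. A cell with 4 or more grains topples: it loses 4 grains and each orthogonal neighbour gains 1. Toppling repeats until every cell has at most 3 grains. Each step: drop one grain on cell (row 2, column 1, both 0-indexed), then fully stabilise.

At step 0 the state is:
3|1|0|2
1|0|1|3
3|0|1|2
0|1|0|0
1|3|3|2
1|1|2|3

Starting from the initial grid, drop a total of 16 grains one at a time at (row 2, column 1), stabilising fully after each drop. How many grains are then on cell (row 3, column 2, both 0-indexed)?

gen 0: 3|1|0|2
1|0|1|3
3|0|1|2
0|1|0|0
1|3|3|2
1|1|2|3
gen 1: 3|1|0|2
1|0|1|3
3|1|1|2
0|1|0|0
1|3|3|2
1|1|2|3
gen 2: 3|1|0|2
1|0|1|3
3|2|1|2
0|1|0|0
1|3|3|2
1|1|2|3
gen 3: 3|1|0|2
1|0|1|3
3|3|1|2
0|1|0|0
1|3|3|2
1|1|2|3
gen 4: 3|1|0|2
2|1|1|3
0|1|2|2
1|2|0|0
1|3|3|2
1|1|2|3
gen 5: 3|1|0|2
2|1|1|3
0|2|2|2
1|2|0|0
1|3|3|2
1|1|2|3
gen 6: 3|1|0|2
2|1|1|3
0|3|2|2
1|2|0|0
1|3|3|2
1|1|2|3
gen 7: 3|1|0|2
2|2|1|3
1|0|3|2
1|3|0|0
1|3|3|2
1|1|2|3
gen 8: 3|1|0|2
2|2|1|3
1|1|3|2
1|3|0|0
1|3|3|2
1|1|2|3
gen 9: 3|1|0|2
2|2|1|3
1|2|3|2
1|3|0|0
1|3|3|2
1|1|2|3
gen 10: 3|1|0|2
2|2|1|3
1|3|3|2
1|3|0|0
1|3|3|2
1|1|2|3
gen 11: 3|1|0|2
2|3|2|3
2|2|0|3
2|1|3|0
2|1|0|3
1|2|3|3
gen 12: 3|1|0|2
2|3|2|3
2|3|0|3
2|1|3|0
2|1|0|3
1|2|3|3
gen 13: 3|2|0|2
3|0|3|3
3|1|1|3
2|2|3|0
2|1|0|3
1|2|3|3
gen 14: 3|2|0|2
3|0|3|3
3|2|1|3
2|2|3|0
2|1|0|3
1|2|3|3
gen 15: 3|2|0|2
3|0|3|3
3|3|1|3
2|2|3|0
2|1|0|3
1|2|3|3
gen 16: 0|3|0|2
1|2|3|3
1|1|2|3
3|3|3|0
2|1|0|3
1|2|3|3

3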